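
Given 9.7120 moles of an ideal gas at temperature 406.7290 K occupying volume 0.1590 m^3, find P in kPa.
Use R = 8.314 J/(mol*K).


P = nRT/V = 9.7120 * 8.314 * 406.7290 / 0.1590
= 32841.5641 / 0.1590 = 206550.7178 Pa = 206.5507 kPa

206.5507 kPa


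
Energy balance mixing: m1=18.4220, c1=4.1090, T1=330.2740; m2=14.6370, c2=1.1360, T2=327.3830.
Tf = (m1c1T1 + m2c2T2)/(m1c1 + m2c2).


num = 30444.0241
den = 92.3236
Tf = 329.7533 K

329.7533 K


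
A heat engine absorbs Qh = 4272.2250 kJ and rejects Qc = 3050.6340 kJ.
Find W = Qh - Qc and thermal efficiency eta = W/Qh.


W = 4272.2250 - 3050.6340 = 1221.5910 kJ
eta = 1221.5910 / 4272.2250 = 0.2859 = 28.5938%

W = 1221.5910 kJ, eta = 28.5938%


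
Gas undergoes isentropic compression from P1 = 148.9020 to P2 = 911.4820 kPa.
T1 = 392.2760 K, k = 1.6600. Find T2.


(k-1)/k = 0.3976
(P2/P1)^exp = 2.0551
T2 = 392.2760 * 2.0551 = 806.1851 K

806.1851 K


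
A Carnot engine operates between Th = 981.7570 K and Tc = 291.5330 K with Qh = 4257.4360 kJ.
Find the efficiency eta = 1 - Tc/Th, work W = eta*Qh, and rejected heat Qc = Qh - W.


eta = 1 - 291.5330/981.7570 = 0.7030
W = 0.7030 * 4257.4360 = 2993.1893 kJ
Qc = 4257.4360 - 2993.1893 = 1264.2467 kJ

eta = 70.3050%, W = 2993.1893 kJ, Qc = 1264.2467 kJ


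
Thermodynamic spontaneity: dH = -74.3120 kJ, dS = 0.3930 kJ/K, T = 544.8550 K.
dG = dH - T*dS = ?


T*dS = 544.8550 * 0.3930 = 214.1280 kJ
dG = -74.3120 - 214.1280 = -288.4400 kJ (spontaneous)

dG = -288.4400 kJ, spontaneous


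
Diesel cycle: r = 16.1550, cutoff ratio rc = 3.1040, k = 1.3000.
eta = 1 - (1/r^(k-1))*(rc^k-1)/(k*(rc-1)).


r^(k-1) = 2.3041
rc^k = 4.3601
eta = 0.4668 = 46.6821%

46.6821%


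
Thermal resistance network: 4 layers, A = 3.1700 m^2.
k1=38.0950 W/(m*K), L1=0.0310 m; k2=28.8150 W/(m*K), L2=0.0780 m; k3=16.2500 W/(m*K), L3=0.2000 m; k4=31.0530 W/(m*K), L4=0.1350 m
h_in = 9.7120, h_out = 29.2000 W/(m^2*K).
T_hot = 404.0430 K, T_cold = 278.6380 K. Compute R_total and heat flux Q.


R_conv_in = 1/(9.7120*3.1700) = 0.0325
R_1 = 0.0310/(38.0950*3.1700) = 0.0003
R_2 = 0.0780/(28.8150*3.1700) = 0.0009
R_3 = 0.2000/(16.2500*3.1700) = 0.0039
R_4 = 0.1350/(31.0530*3.1700) = 0.0014
R_conv_out = 1/(29.2000*3.1700) = 0.0108
R_total = 0.0496 K/W
Q = 125.4050 / 0.0496 = 2525.8245 W

R_total = 0.0496 K/W, Q = 2525.8245 W


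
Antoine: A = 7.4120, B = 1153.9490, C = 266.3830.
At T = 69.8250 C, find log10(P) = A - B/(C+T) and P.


C+T = 336.2080
B/(C+T) = 3.4322
log10(P) = 7.4120 - 3.4322 = 3.9798
P = 10^3.9798 = 9544.4894 mmHg

9544.4894 mmHg


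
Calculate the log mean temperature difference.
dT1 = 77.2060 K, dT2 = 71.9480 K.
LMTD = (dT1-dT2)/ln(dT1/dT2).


dT1/dT2 = 1.0731
ln(dT1/dT2) = 0.0705
LMTD = 5.2580 / 0.0705 = 74.5461 K

74.5461 K


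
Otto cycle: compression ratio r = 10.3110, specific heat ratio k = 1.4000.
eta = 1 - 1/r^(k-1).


r^(k-1) = 2.5428
eta = 1 - 1/2.5428 = 0.6067 = 60.6740%

60.6740%


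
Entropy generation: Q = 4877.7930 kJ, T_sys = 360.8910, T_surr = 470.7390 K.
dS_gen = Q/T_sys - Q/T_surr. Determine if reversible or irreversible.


dS_sys = 4877.7930/360.8910 = 13.5160 kJ/K
dS_surr = -4877.7930/470.7390 = -10.3620 kJ/K
dS_gen = 13.5160 - 10.3620 = 3.1540 kJ/K (irreversible)

dS_gen = 3.1540 kJ/K, irreversible


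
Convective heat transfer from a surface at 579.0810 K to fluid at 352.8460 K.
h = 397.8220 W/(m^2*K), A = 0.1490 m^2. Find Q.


dT = 226.2350 K
Q = 397.8220 * 0.1490 * 226.2350 = 13410.1878 W

13410.1878 W


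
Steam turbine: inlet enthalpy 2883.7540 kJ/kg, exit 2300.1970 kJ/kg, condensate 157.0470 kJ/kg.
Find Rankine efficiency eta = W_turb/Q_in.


W = 583.5570 kJ/kg
Q_in = 2726.7070 kJ/kg
eta = 0.2140 = 21.4015%

eta = 21.4015%


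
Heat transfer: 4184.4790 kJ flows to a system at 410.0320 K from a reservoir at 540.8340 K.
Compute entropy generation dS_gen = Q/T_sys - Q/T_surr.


dS_sys = 4184.4790/410.0320 = 10.2052 kJ/K
dS_surr = -4184.4790/540.8340 = -7.7371 kJ/K
dS_gen = 10.2052 - 7.7371 = 2.4682 kJ/K (irreversible)

dS_gen = 2.4682 kJ/K, irreversible


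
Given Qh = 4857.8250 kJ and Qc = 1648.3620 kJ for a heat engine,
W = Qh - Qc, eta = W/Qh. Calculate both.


W = 4857.8250 - 1648.3620 = 3209.4630 kJ
eta = 3209.4630 / 4857.8250 = 0.6607 = 66.0679%

W = 3209.4630 kJ, eta = 66.0679%


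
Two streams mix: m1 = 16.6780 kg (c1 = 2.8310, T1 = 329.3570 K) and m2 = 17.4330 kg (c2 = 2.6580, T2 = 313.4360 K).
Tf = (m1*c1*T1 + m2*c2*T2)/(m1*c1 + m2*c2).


num = 30074.3854
den = 93.5523
Tf = 321.4713 K

321.4713 K


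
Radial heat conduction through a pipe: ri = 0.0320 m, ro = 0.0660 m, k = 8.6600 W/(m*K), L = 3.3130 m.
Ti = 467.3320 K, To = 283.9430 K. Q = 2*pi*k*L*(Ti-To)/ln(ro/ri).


dT = 183.3890 K
ln(ro/ri) = 0.7239
Q = 2*pi*8.6600*3.3130*183.3890 / 0.7239 = 45667.0123 W

45667.0123 W


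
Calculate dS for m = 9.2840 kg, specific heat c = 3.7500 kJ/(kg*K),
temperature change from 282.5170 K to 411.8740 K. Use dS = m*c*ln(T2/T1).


T2/T1 = 1.4579
ln(T2/T1) = 0.3770
dS = 9.2840 * 3.7500 * 0.3770 = 13.1245 kJ/K

13.1245 kJ/K


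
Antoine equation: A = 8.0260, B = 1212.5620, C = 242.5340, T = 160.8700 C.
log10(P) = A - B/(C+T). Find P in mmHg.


C+T = 403.4040
B/(C+T) = 3.0058
log10(P) = 8.0260 - 3.0058 = 5.0202
P = 10^5.0202 = 104754.9549 mmHg

104754.9549 mmHg


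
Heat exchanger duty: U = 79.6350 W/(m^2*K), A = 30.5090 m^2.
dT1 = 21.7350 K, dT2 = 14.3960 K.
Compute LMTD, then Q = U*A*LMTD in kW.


LMTD = 17.8143 K
Q = 79.6350 * 30.5090 * 17.8143 = 43281.2297 W = 43.2812 kW

43.2812 kW


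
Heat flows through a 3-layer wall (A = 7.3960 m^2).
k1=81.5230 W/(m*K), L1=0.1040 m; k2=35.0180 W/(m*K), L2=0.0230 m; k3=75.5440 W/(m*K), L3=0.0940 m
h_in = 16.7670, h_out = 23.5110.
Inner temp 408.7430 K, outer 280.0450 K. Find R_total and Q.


R_conv_in = 1/(16.7670*7.3960) = 0.0081
R_1 = 0.1040/(81.5230*7.3960) = 0.0002
R_2 = 0.0230/(35.0180*7.3960) = 8.8805e-05
R_3 = 0.0940/(75.5440*7.3960) = 0.0002
R_conv_out = 1/(23.5110*7.3960) = 0.0058
R_total = 0.0142 K/W
Q = 128.6980 / 0.0142 = 9035.0331 W

R_total = 0.0142 K/W, Q = 9035.0331 W


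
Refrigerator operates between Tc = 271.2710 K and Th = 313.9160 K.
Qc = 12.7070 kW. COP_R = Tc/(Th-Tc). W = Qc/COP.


COP = 271.2710 / 42.6450 = 6.3611
W = 12.7070 / 6.3611 = 1.9976 kW

COP = 6.3611, W = 1.9976 kW


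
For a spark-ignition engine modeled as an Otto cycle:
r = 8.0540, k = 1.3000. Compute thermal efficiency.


r^(k-1) = 1.8698
eta = 1 - 1/1.8698 = 0.4652 = 46.5194%

46.5194%


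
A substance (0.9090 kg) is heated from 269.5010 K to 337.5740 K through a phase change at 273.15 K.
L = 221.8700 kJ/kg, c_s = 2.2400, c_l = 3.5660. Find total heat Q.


Q1 (sensible, solid) = 0.9090 * 2.2400 * 3.6490 = 7.4299 kJ
Q2 (latent) = 0.9090 * 221.8700 = 201.6798 kJ
Q3 (sensible, liquid) = 0.9090 * 3.5660 * 64.4240 = 208.8300 kJ
Q_total = 417.9398 kJ

417.9398 kJ


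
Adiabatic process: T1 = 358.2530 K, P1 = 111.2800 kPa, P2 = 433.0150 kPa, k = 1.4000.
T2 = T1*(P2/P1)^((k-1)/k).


(k-1)/k = 0.2857
(P2/P1)^exp = 1.4743
T2 = 358.2530 * 1.4743 = 528.1847 K

528.1847 K


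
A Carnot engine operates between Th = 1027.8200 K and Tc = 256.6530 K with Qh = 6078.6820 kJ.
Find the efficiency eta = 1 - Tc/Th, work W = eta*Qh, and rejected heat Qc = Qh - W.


eta = 1 - 256.6530/1027.8200 = 0.7503
W = 0.7503 * 6078.6820 = 4560.7976 kJ
Qc = 6078.6820 - 4560.7976 = 1517.8844 kJ

eta = 75.0294%, W = 4560.7976 kJ, Qc = 1517.8844 kJ


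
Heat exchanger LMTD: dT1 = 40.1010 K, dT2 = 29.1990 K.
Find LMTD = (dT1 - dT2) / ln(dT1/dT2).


dT1/dT2 = 1.3734
ln(dT1/dT2) = 0.3173
LMTD = 10.9020 / 0.3173 = 34.3622 K

34.3622 K


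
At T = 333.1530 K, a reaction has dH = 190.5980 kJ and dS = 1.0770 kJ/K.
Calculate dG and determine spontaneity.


T*dS = 333.1530 * 1.0770 = 358.8058 kJ
dG = 190.5980 - 358.8058 = -168.2078 kJ (spontaneous)

dG = -168.2078 kJ, spontaneous


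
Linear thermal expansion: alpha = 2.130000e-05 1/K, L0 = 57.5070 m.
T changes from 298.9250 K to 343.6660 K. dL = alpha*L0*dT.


dT = 44.7410 K
dL = 2.130000e-05 * 57.5070 * 44.7410 = 0.054803 m
L_final = 57.561803 m

dL = 0.054803 m


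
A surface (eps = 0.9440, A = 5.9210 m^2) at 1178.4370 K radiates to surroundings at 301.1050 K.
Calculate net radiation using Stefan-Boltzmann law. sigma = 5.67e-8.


T^4 = 1.9285e+12
Tsurr^4 = 8.2200e+09
Q = 0.9440 * 5.67e-8 * 5.9210 * 1.9203e+12 = 608584.0049 W

608584.0049 W


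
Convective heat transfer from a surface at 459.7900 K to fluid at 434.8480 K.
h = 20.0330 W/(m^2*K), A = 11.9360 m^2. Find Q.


dT = 24.9420 K
Q = 20.0330 * 11.9360 * 24.9420 = 5963.9786 W

5963.9786 W


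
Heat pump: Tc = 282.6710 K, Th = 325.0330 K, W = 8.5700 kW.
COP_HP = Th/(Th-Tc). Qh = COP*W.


COP = 325.0330 / 42.3620 = 7.6727
Qh = 7.6727 * 8.5700 = 65.7555 kW

COP = 7.6727, Qh = 65.7555 kW


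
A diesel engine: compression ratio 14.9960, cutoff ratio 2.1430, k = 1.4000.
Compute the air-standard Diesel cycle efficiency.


r^(k-1) = 2.9539
rc^k = 2.9069
eta = 0.5966 = 59.6573%

59.6573%


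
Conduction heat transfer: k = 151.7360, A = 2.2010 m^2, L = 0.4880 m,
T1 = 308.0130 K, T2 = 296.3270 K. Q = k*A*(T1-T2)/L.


dT = 11.6860 K
Q = 151.7360 * 2.2010 * 11.6860 / 0.4880 = 7997.5089 W

7997.5089 W


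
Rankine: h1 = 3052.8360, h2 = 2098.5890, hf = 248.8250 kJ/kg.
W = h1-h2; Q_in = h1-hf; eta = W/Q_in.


W = 954.2470 kJ/kg
Q_in = 2804.0110 kJ/kg
eta = 0.3403 = 34.0315%

eta = 34.0315%


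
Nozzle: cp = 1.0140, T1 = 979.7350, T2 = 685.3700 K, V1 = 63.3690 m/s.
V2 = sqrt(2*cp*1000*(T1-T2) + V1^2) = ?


dT = 294.3650 K
2*cp*1000*dT = 596972.2200
V1^2 = 4015.6302
V2 = sqrt(600987.8502) = 775.2341 m/s

775.2341 m/s


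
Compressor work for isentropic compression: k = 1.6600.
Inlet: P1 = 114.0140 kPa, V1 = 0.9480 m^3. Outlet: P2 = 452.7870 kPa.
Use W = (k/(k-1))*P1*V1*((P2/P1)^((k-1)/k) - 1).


(k-1)/k = 0.3976
(P2/P1)^exp = 1.7303
W = 2.5152 * 114.0140 * 0.9480 * (1.7303 - 1) = 198.5432 kJ

198.5432 kJ


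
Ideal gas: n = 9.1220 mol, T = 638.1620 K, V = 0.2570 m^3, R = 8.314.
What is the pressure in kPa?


P = nRT/V = 9.1220 * 8.314 * 638.1620 / 0.2570
= 48398.4026 / 0.2570 = 188320.6328 Pa = 188.3206 kPa

188.3206 kPa


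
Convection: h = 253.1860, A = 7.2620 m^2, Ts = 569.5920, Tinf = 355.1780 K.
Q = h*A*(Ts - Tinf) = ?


dT = 214.4140 K
Q = 253.1860 * 7.2620 * 214.4140 = 394229.4563 W

394229.4563 W


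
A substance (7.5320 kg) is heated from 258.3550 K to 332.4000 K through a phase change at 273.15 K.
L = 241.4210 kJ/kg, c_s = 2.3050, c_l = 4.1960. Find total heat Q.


Q1 (sensible, solid) = 7.5320 * 2.3050 * 14.7950 = 256.8598 kJ
Q2 (latent) = 7.5320 * 241.4210 = 1818.3830 kJ
Q3 (sensible, liquid) = 7.5320 * 4.1960 * 59.2500 = 1872.5531 kJ
Q_total = 3947.7959 kJ

3947.7959 kJ


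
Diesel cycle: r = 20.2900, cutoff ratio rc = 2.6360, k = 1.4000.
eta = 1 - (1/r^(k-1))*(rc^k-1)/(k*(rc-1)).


r^(k-1) = 3.3336
rc^k = 3.8844
eta = 0.6222 = 62.2227%

62.2227%


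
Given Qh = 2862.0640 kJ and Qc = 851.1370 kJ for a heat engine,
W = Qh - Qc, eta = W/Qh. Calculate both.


W = 2862.0640 - 851.1370 = 2010.9270 kJ
eta = 2010.9270 / 2862.0640 = 0.7026 = 70.2614%

W = 2010.9270 kJ, eta = 70.2614%


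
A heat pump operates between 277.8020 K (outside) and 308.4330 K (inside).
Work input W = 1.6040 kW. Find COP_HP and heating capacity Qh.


COP = 308.4330 / 30.6310 = 10.0693
Qh = 10.0693 * 1.6040 = 16.1512 kW

COP = 10.0693, Qh = 16.1512 kW


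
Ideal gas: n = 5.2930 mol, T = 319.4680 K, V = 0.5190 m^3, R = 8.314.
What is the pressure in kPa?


P = nRT/V = 5.2930 * 8.314 * 319.4680 / 0.5190
= 14058.5094 / 0.5190 = 27087.6868 Pa = 27.0877 kPa

27.0877 kPa


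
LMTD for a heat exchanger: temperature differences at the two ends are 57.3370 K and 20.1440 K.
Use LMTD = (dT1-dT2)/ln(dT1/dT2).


dT1/dT2 = 2.8464
ln(dT1/dT2) = 1.0460
LMTD = 37.1930 / 1.0460 = 35.5560 K

35.5560 K


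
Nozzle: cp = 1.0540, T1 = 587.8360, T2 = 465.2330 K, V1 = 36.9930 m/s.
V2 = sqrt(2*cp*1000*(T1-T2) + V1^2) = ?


dT = 122.6030 K
2*cp*1000*dT = 258447.1240
V1^2 = 1368.4820
V2 = sqrt(259815.6060) = 509.7211 m/s

509.7211 m/s


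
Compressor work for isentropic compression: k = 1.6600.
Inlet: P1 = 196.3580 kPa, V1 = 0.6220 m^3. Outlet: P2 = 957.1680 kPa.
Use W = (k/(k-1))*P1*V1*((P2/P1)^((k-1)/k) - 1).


(k-1)/k = 0.3976
(P2/P1)^exp = 1.8772
W = 2.5152 * 196.3580 * 0.6220 * (1.8772 - 1) = 269.4747 kJ

269.4747 kJ


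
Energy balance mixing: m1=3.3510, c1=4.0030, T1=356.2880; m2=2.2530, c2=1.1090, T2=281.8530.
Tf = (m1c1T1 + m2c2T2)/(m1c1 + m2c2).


num = 5483.4975
den = 15.9126
Tf = 344.6003 K

344.6003 K


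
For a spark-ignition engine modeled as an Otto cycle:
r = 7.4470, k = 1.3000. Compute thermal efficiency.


r^(k-1) = 1.8264
eta = 1 - 1/1.8264 = 0.4525 = 45.2473%

45.2473%


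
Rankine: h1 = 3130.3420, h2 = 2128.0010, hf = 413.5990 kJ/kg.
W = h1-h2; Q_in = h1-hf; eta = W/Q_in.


W = 1002.3410 kJ/kg
Q_in = 2716.7430 kJ/kg
eta = 0.3689 = 36.8950%

eta = 36.8950%


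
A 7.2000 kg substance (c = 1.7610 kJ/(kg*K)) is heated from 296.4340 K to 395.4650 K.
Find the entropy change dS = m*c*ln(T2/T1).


T2/T1 = 1.3341
ln(T2/T1) = 0.2882
dS = 7.2000 * 1.7610 * 0.2882 = 3.6546 kJ/K

3.6546 kJ/K


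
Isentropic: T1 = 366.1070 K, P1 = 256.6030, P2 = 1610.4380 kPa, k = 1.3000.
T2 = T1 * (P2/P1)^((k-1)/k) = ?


(k-1)/k = 0.2308
(P2/P1)^exp = 1.5278
T2 = 366.1070 * 1.5278 = 559.3563 K

559.3563 K


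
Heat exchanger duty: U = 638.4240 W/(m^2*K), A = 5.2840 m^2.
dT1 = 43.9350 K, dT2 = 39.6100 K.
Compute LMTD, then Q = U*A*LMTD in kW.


LMTD = 41.7352 K
Q = 638.4240 * 5.2840 * 41.7352 = 140790.7309 W = 140.7907 kW

140.7907 kW


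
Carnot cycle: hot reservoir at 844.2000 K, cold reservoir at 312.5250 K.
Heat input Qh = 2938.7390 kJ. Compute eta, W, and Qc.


eta = 1 - 312.5250/844.2000 = 0.6298
W = 0.6298 * 2938.7390 = 1850.8103 kJ
Qc = 2938.7390 - 1850.8103 = 1087.9287 kJ

eta = 62.9797%, W = 1850.8103 kJ, Qc = 1087.9287 kJ


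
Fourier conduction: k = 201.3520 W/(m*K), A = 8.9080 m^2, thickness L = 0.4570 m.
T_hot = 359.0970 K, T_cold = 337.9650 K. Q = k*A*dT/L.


dT = 21.1320 K
Q = 201.3520 * 8.9080 * 21.1320 / 0.4570 = 82939.3367 W

82939.3367 W


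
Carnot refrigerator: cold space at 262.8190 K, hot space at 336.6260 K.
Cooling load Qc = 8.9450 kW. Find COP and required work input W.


COP = 262.8190 / 73.8070 = 3.5609
W = 8.9450 / 3.5609 = 2.5120 kW

COP = 3.5609, W = 2.5120 kW


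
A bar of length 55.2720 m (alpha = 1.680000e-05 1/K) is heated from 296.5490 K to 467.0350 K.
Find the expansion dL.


dT = 170.4860 K
dL = 1.680000e-05 * 55.2720 * 170.4860 = 0.158308 m
L_final = 55.430308 m

dL = 0.158308 m


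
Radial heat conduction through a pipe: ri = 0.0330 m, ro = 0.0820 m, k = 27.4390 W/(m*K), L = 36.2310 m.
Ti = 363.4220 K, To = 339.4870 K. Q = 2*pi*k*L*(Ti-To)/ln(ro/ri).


dT = 23.9350 K
ln(ro/ri) = 0.9102
Q = 2*pi*27.4390*36.2310*23.9350 / 0.9102 = 164255.3387 W

164255.3387 W


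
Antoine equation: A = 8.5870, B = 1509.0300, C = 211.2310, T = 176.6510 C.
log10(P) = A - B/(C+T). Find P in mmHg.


C+T = 387.8820
B/(C+T) = 3.8904
log10(P) = 8.5870 - 3.8904 = 4.6966
P = 10^4.6966 = 49723.7929 mmHg

49723.7929 mmHg


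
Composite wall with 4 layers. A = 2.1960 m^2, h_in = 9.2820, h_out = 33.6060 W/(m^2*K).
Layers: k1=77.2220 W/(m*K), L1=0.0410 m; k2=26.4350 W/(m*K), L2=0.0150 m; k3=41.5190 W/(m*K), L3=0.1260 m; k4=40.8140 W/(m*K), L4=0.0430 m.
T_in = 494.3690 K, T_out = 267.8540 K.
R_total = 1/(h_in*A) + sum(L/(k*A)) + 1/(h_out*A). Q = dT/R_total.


R_conv_in = 1/(9.2820*2.1960) = 0.0491
R_1 = 0.0410/(77.2220*2.1960) = 0.0002
R_2 = 0.0150/(26.4350*2.1960) = 0.0003
R_3 = 0.1260/(41.5190*2.1960) = 0.0014
R_4 = 0.0430/(40.8140*2.1960) = 0.0005
R_conv_out = 1/(33.6060*2.1960) = 0.0136
R_total = 0.0650 K/W
Q = 226.5150 / 0.0650 = 3486.3440 W

R_total = 0.0650 K/W, Q = 3486.3440 W


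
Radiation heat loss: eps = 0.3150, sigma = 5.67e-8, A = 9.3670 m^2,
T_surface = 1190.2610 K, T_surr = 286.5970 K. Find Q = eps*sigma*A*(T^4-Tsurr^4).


T^4 = 2.0071e+12
Tsurr^4 = 6.7466e+09
Q = 0.3150 * 5.67e-8 * 9.3670 * 2.0004e+12 = 334657.5750 W

334657.5750 W


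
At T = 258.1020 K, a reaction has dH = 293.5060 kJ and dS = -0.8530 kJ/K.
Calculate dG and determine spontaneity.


T*dS = 258.1020 * -0.8530 = -220.1610 kJ
dG = 293.5060 + 220.1610 = 513.6670 kJ (non-spontaneous)

dG = 513.6670 kJ, non-spontaneous


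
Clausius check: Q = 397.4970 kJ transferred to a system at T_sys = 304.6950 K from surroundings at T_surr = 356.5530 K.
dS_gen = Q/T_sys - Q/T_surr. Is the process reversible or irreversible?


dS_sys = 397.4970/304.6950 = 1.3046 kJ/K
dS_surr = -397.4970/356.5530 = -1.1148 kJ/K
dS_gen = 1.3046 - 1.1148 = 0.1897 kJ/K (irreversible)

dS_gen = 0.1897 kJ/K, irreversible


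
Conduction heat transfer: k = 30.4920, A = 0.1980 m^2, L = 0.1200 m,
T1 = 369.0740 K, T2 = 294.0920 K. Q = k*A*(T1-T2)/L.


dT = 74.9820 K
Q = 30.4920 * 0.1980 * 74.9820 / 0.1200 = 3772.4794 W

3772.4794 W


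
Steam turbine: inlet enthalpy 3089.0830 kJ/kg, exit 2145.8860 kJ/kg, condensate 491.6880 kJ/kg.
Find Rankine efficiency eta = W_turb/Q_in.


W = 943.1970 kJ/kg
Q_in = 2597.3950 kJ/kg
eta = 0.3631 = 36.3132%

eta = 36.3132%


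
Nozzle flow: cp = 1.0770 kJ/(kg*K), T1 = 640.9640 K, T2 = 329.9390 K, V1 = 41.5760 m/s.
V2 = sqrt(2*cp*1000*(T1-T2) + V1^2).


dT = 311.0250 K
2*cp*1000*dT = 669947.8500
V1^2 = 1728.5638
V2 = sqrt(671676.4138) = 819.5587 m/s

819.5587 m/s


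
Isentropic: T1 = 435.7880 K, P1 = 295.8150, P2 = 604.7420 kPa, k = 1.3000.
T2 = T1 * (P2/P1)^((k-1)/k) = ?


(k-1)/k = 0.2308
(P2/P1)^exp = 1.1794
T2 = 435.7880 * 1.1794 = 513.9734 K

513.9734 K


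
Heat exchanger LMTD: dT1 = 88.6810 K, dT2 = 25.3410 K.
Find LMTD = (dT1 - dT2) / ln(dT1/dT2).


dT1/dT2 = 3.4995
ln(dT1/dT2) = 1.2526
LMTD = 63.3400 / 1.2526 = 50.5659 K

50.5659 K


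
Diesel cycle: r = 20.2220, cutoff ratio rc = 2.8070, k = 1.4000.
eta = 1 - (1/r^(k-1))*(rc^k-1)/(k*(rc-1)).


r^(k-1) = 3.3291
rc^k = 4.2417
eta = 0.6151 = 61.5093%

61.5093%


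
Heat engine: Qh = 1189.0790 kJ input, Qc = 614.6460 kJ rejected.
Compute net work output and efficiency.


W = 1189.0790 - 614.6460 = 574.4330 kJ
eta = 574.4330 / 1189.0790 = 0.4831 = 48.3091%

W = 574.4330 kJ, eta = 48.3091%


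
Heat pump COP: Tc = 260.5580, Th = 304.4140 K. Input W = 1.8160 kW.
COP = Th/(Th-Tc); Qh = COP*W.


COP = 304.4140 / 43.8560 = 6.9412
Qh = 6.9412 * 1.8160 = 12.6052 kW

COP = 6.9412, Qh = 12.6052 kW


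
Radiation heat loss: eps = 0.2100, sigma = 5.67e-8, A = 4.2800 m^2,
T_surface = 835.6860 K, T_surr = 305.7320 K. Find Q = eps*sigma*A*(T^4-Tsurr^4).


T^4 = 4.8772e+11
Tsurr^4 = 8.7370e+09
Q = 0.2100 * 5.67e-8 * 4.2800 * 4.7899e+11 = 24410.0223 W

24410.0223 W


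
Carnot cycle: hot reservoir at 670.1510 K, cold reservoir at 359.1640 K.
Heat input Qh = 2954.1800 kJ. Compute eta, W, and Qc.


eta = 1 - 359.1640/670.1510 = 0.4641
W = 0.4641 * 2954.1800 = 1370.9023 kJ
Qc = 2954.1800 - 1370.9023 = 1583.2777 kJ

eta = 46.4055%, W = 1370.9023 kJ, Qc = 1583.2777 kJ


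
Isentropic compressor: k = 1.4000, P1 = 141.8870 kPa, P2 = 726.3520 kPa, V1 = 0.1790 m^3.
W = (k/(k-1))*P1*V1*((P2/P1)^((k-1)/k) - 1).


(k-1)/k = 0.2857
(P2/P1)^exp = 1.5945
W = 3.5000 * 141.8870 * 0.1790 * (1.5945 - 1) = 52.8482 kJ

52.8482 kJ


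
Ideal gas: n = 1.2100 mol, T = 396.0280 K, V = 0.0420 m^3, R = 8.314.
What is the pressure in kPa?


P = nRT/V = 1.2100 * 8.314 * 396.0280 / 0.0420
= 3984.0179 / 0.0420 = 94857.5695 Pa = 94.8576 kPa

94.8576 kPa


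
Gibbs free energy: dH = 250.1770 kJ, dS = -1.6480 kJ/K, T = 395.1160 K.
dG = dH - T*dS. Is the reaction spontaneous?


T*dS = 395.1160 * -1.6480 = -651.1512 kJ
dG = 250.1770 + 651.1512 = 901.3282 kJ (non-spontaneous)

dG = 901.3282 kJ, non-spontaneous


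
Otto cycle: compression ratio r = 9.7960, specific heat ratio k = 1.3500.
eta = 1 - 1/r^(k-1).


r^(k-1) = 2.2226
eta = 1 - 1/2.2226 = 0.5501 = 55.0082%

55.0082%


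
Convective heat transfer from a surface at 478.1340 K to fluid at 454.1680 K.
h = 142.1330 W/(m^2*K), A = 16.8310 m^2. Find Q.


dT = 23.9660 K
Q = 142.1330 * 16.8310 * 23.9660 = 57332.4364 W

57332.4364 W


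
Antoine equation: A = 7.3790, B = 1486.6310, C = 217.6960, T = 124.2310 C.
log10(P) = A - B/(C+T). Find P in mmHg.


C+T = 341.9270
B/(C+T) = 4.3478
log10(P) = 7.3790 - 4.3478 = 3.0312
P = 10^3.0312 = 1074.4784 mmHg

1074.4784 mmHg


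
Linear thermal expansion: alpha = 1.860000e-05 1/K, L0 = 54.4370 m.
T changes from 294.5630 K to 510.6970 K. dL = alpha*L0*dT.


dT = 216.1340 K
dL = 1.860000e-05 * 54.4370 * 216.1340 = 0.218842 m
L_final = 54.655842 m

dL = 0.218842 m


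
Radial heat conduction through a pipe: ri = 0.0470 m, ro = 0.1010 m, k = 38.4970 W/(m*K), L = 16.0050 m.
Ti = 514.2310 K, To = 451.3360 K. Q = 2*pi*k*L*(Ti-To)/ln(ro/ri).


dT = 62.8950 K
ln(ro/ri) = 0.7650
Q = 2*pi*38.4970*16.0050*62.8950 / 0.7650 = 318296.9643 W

318296.9643 W


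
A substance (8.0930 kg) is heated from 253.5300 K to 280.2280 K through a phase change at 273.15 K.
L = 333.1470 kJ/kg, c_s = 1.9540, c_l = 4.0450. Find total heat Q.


Q1 (sensible, solid) = 8.0930 * 1.9540 * 19.6200 = 310.2652 kJ
Q2 (latent) = 8.0930 * 333.1470 = 2696.1587 kJ
Q3 (sensible, liquid) = 8.0930 * 4.0450 * 7.0780 = 231.7067 kJ
Q_total = 3238.1306 kJ

3238.1306 kJ


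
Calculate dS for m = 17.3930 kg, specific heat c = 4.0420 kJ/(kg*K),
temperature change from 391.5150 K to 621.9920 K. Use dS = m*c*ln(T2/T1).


T2/T1 = 1.5887
ln(T2/T1) = 0.4629
dS = 17.3930 * 4.0420 * 0.4629 = 32.5433 kJ/K

32.5433 kJ/K


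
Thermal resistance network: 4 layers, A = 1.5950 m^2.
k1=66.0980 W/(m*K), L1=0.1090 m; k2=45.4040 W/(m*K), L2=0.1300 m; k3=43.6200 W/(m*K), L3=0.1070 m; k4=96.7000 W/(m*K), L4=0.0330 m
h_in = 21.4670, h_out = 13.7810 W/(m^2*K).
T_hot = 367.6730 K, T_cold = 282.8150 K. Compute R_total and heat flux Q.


R_conv_in = 1/(21.4670*1.5950) = 0.0292
R_1 = 0.1090/(66.0980*1.5950) = 0.0010
R_2 = 0.1300/(45.4040*1.5950) = 0.0018
R_3 = 0.1070/(43.6200*1.5950) = 0.0015
R_4 = 0.0330/(96.7000*1.5950) = 0.0002
R_conv_out = 1/(13.7810*1.5950) = 0.0455
R_total = 0.0793 K/W
Q = 84.8580 / 0.0793 = 1070.3437 W

R_total = 0.0793 K/W, Q = 1070.3437 W


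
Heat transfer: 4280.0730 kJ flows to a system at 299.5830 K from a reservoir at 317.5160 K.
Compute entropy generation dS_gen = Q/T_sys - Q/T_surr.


dS_sys = 4280.0730/299.5830 = 14.2868 kJ/K
dS_surr = -4280.0730/317.5160 = -13.4799 kJ/K
dS_gen = 14.2868 - 13.4799 = 0.8069 kJ/K (irreversible)

dS_gen = 0.8069 kJ/K, irreversible


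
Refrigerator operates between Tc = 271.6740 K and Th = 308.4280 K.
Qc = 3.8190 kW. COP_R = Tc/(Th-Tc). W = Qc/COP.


COP = 271.6740 / 36.7540 = 7.3917
W = 3.8190 / 7.3917 = 0.5167 kW

COP = 7.3917, W = 0.5167 kW


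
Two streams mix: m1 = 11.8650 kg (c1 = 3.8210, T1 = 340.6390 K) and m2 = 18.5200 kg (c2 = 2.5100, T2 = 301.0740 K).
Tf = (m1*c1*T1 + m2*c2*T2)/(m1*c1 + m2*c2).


num = 29438.7510
den = 91.8214
Tf = 320.6089 K

320.6089 K


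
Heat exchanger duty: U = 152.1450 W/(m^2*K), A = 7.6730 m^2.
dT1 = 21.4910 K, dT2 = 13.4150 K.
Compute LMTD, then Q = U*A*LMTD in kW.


LMTD = 17.1370 K
Q = 152.1450 * 7.6730 * 17.1370 = 20005.8918 W = 20.0059 kW

20.0059 kW


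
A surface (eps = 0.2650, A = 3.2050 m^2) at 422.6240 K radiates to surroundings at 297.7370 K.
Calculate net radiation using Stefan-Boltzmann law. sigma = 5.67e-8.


T^4 = 3.1902e+10
Tsurr^4 = 7.8583e+09
Q = 0.2650 * 5.67e-8 * 3.2050 * 2.4044e+10 = 1157.8591 W

1157.8591 W


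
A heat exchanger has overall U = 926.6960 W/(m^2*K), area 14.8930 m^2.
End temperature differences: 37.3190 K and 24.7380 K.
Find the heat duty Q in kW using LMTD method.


LMTD = 30.5986 K
Q = 926.6960 * 14.8930 * 30.5986 = 422300.5137 W = 422.3005 kW

422.3005 kW


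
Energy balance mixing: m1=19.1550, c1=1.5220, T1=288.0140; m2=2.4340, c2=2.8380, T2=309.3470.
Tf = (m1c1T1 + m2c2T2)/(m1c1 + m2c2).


num = 10533.6080
den = 36.0616
Tf = 292.1004 K

292.1004 K


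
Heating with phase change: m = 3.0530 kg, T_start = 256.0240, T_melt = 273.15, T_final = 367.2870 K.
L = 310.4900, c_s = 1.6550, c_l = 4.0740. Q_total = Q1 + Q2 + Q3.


Q1 (sensible, solid) = 3.0530 * 1.6550 * 17.1260 = 86.5328 kJ
Q2 (latent) = 3.0530 * 310.4900 = 947.9260 kJ
Q3 (sensible, liquid) = 3.0530 * 4.0740 * 94.1370 = 1170.8687 kJ
Q_total = 2205.3274 kJ

2205.3274 kJ


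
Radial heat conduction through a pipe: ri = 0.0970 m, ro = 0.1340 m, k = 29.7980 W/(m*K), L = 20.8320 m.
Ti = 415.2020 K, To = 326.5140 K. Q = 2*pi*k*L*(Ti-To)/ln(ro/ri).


dT = 88.6880 K
ln(ro/ri) = 0.3231
Q = 2*pi*29.7980*20.8320*88.6880 / 0.3231 = 1070501.0946 W

1070501.0946 W


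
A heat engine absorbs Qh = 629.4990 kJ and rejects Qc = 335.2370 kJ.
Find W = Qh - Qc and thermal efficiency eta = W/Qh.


W = 629.4990 - 335.2370 = 294.2620 kJ
eta = 294.2620 / 629.4990 = 0.4675 = 46.7454%

W = 294.2620 kJ, eta = 46.7454%


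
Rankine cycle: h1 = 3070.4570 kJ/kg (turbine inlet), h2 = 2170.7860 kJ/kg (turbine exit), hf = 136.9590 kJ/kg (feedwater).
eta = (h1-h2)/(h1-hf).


W = 899.6710 kJ/kg
Q_in = 2933.4980 kJ/kg
eta = 0.3067 = 30.6689%

eta = 30.6689%


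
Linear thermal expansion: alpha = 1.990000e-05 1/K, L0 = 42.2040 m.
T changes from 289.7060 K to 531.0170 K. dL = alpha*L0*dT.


dT = 241.3110 K
dL = 1.990000e-05 * 42.2040 * 241.3110 = 0.202667 m
L_final = 42.406667 m

dL = 0.202667 m


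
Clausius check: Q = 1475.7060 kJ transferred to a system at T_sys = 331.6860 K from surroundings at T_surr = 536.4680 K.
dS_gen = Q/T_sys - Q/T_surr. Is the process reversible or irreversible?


dS_sys = 1475.7060/331.6860 = 4.4491 kJ/K
dS_surr = -1475.7060/536.4680 = -2.7508 kJ/K
dS_gen = 4.4491 - 2.7508 = 1.6983 kJ/K (irreversible)

dS_gen = 1.6983 kJ/K, irreversible


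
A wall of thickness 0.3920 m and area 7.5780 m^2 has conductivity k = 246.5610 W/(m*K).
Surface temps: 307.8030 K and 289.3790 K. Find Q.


dT = 18.4240 K
Q = 246.5610 * 7.5780 * 18.4240 / 0.3920 = 87816.6451 W

87816.6451 W


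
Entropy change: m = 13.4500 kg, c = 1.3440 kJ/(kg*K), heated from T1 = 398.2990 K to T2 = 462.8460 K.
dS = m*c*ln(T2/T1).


T2/T1 = 1.1621
ln(T2/T1) = 0.1502
dS = 13.4500 * 1.3440 * 0.1502 = 2.7150 kJ/K

2.7150 kJ/K


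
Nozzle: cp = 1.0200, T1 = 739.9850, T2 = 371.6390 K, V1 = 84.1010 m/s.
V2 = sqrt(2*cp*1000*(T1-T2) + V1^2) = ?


dT = 368.3460 K
2*cp*1000*dT = 751425.8400
V1^2 = 7072.9782
V2 = sqrt(758498.8182) = 870.9184 m/s

870.9184 m/s


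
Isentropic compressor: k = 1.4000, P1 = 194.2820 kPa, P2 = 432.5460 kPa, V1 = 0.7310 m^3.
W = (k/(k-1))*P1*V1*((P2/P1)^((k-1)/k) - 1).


(k-1)/k = 0.2857
(P2/P1)^exp = 1.2569
W = 3.5000 * 194.2820 * 0.7310 * (1.2569 - 1) = 127.7168 kJ

127.7168 kJ


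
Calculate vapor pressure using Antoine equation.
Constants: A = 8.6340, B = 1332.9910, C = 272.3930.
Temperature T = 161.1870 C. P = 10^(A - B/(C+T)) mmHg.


C+T = 433.5800
B/(C+T) = 3.0744
log10(P) = 8.6340 - 3.0744 = 5.5596
P = 10^5.5596 = 362757.9646 mmHg

362757.9646 mmHg


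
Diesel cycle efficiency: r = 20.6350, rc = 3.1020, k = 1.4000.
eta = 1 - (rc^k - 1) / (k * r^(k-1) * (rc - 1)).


r^(k-1) = 3.3562
rc^k = 4.8786
eta = 0.6073 = 60.7286%

60.7286%


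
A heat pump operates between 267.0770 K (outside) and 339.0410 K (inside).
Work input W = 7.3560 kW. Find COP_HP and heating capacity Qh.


COP = 339.0410 / 71.9640 = 4.7113
Qh = 4.7113 * 7.3560 = 34.6560 kW

COP = 4.7113, Qh = 34.6560 kW


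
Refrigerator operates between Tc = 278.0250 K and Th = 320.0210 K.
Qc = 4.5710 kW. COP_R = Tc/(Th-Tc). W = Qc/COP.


COP = 278.0250 / 41.9960 = 6.6203
W = 4.5710 / 6.6203 = 0.6905 kW

COP = 6.6203, W = 0.6905 kW


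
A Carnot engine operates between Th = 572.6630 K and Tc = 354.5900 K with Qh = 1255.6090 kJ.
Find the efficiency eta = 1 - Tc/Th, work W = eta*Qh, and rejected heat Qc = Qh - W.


eta = 1 - 354.5900/572.6630 = 0.3808
W = 0.3808 * 1255.6090 = 478.1423 kJ
Qc = 1255.6090 - 478.1423 = 777.4667 kJ

eta = 38.0805%, W = 478.1423 kJ, Qc = 777.4667 kJ


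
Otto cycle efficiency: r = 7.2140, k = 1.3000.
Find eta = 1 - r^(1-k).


r^(k-1) = 1.8091
eta = 1 - 1/1.8091 = 0.4472 = 44.7227%

44.7227%


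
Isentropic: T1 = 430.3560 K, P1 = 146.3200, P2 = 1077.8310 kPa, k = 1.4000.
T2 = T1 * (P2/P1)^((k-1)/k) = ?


(k-1)/k = 0.2857
(P2/P1)^exp = 1.7692
T2 = 430.3560 * 1.7692 = 761.3997 K

761.3997 K


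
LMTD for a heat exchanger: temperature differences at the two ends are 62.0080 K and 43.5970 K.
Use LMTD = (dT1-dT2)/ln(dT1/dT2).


dT1/dT2 = 1.4223
ln(dT1/dT2) = 0.3523
LMTD = 18.4110 / 0.3523 = 52.2631 K

52.2631 K


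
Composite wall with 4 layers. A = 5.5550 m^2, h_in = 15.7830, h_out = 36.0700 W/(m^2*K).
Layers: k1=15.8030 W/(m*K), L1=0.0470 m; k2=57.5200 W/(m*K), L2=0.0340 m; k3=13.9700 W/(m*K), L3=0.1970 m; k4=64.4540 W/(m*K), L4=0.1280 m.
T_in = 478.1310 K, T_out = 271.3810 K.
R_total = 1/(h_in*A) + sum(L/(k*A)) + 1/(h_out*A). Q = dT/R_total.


R_conv_in = 1/(15.7830*5.5550) = 0.0114
R_1 = 0.0470/(15.8030*5.5550) = 0.0005
R_2 = 0.0340/(57.5200*5.5550) = 0.0001
R_3 = 0.1970/(13.9700*5.5550) = 0.0025
R_4 = 0.1280/(64.4540*5.5550) = 0.0004
R_conv_out = 1/(36.0700*5.5550) = 0.0050
R_total = 0.0199 K/W
Q = 206.7500 / 0.0199 = 10371.4844 W

R_total = 0.0199 K/W, Q = 10371.4844 W


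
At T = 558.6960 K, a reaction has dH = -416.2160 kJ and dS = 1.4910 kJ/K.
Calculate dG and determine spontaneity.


T*dS = 558.6960 * 1.4910 = 833.0157 kJ
dG = -416.2160 - 833.0157 = -1249.2317 kJ (spontaneous)

dG = -1249.2317 kJ, spontaneous


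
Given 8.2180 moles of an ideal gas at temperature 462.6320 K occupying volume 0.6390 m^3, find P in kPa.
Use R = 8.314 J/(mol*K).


P = nRT/V = 8.2180 * 8.314 * 462.6320 / 0.6390
= 31609.0779 / 0.6390 = 49466.4756 Pa = 49.4665 kPa

49.4665 kPa


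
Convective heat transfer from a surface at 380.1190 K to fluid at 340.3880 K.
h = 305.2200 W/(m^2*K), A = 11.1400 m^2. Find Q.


dT = 39.7310 K
Q = 305.2200 * 11.1400 * 39.7310 = 135091.3914 W

135091.3914 W


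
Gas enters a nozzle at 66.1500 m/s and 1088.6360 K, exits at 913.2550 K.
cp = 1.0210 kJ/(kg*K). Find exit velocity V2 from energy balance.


dT = 175.3810 K
2*cp*1000*dT = 358128.0020
V1^2 = 4375.8225
V2 = sqrt(362503.8245) = 602.0829 m/s

602.0829 m/s


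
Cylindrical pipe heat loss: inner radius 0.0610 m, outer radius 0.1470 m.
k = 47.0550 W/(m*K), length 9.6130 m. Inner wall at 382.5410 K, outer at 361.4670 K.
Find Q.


dT = 21.0740 K
ln(ro/ri) = 0.8796
Q = 2*pi*47.0550*9.6130*21.0740 / 0.8796 = 68096.8032 W

68096.8032 W


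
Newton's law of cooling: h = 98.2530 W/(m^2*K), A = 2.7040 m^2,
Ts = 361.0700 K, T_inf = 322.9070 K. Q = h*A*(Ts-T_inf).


dT = 38.1630 K
Q = 98.2530 * 2.7040 * 38.1630 = 10138.9975 W

10138.9975 W


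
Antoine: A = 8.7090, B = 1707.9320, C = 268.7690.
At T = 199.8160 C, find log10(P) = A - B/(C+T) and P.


C+T = 468.5850
B/(C+T) = 3.6449
log10(P) = 8.7090 - 3.6449 = 5.0641
P = 10^5.0641 = 115912.0905 mmHg

115912.0905 mmHg


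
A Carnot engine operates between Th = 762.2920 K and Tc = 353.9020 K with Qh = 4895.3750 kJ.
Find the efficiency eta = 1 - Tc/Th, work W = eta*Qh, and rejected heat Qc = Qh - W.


eta = 1 - 353.9020/762.2920 = 0.5357
W = 0.5357 * 4895.3750 = 2622.6462 kJ
Qc = 4895.3750 - 2622.6462 = 2272.7288 kJ

eta = 53.5740%, W = 2622.6462 kJ, Qc = 2272.7288 kJ


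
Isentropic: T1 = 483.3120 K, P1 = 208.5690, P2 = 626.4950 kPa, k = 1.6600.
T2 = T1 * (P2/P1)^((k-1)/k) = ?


(k-1)/k = 0.3976
(P2/P1)^exp = 1.5485
T2 = 483.3120 * 1.5485 = 748.4171 K

748.4171 K


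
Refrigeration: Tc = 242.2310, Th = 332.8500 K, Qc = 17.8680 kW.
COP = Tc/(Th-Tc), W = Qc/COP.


COP = 242.2310 / 90.6190 = 2.6731
W = 17.8680 / 2.6731 = 6.6844 kW

COP = 2.6731, W = 6.6844 kW


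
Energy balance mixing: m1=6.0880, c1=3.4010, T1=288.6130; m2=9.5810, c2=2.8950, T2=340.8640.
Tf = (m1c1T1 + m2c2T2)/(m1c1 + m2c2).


num = 15430.3583
den = 48.4423
Tf = 318.5308 K

318.5308 K


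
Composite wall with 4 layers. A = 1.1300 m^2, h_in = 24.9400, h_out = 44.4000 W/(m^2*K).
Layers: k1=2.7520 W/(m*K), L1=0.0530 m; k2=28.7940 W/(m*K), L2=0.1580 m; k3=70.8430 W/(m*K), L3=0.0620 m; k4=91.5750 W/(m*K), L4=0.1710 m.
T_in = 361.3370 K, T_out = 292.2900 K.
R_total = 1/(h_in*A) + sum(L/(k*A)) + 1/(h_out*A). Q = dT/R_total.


R_conv_in = 1/(24.9400*1.1300) = 0.0355
R_1 = 0.0530/(2.7520*1.1300) = 0.0170
R_2 = 0.1580/(28.7940*1.1300) = 0.0049
R_3 = 0.0620/(70.8430*1.1300) = 0.0008
R_4 = 0.1710/(91.5750*1.1300) = 0.0017
R_conv_out = 1/(44.4000*1.1300) = 0.0199
R_total = 0.0797 K/W
Q = 69.0470 / 0.0797 = 865.8918 W

R_total = 0.0797 K/W, Q = 865.8918 W


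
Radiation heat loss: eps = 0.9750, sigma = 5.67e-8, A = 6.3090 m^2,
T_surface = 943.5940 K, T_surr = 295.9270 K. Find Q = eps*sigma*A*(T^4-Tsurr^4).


T^4 = 7.9276e+11
Tsurr^4 = 7.6690e+09
Q = 0.9750 * 5.67e-8 * 6.3090 * 7.8509e+11 = 273821.2495 W

273821.2495 W


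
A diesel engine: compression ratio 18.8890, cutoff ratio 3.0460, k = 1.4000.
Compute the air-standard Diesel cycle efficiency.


r^(k-1) = 3.2395
rc^k = 4.7558
eta = 0.5953 = 59.5254%

59.5254%


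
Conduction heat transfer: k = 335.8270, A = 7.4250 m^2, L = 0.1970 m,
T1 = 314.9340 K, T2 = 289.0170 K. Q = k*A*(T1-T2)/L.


dT = 25.9170 K
Q = 335.8270 * 7.4250 * 25.9170 / 0.1970 = 328042.8455 W

328042.8455 W


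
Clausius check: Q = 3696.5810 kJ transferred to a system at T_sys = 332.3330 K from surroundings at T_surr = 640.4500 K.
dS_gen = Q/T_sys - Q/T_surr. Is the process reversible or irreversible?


dS_sys = 3696.5810/332.3330 = 11.1231 kJ/K
dS_surr = -3696.5810/640.4500 = -5.7718 kJ/K
dS_gen = 11.1231 - 5.7718 = 5.3513 kJ/K (irreversible)

dS_gen = 5.3513 kJ/K, irreversible


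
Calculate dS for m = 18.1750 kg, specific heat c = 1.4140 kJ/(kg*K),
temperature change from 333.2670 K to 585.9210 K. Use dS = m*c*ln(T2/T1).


T2/T1 = 1.7581
ln(T2/T1) = 0.5642
dS = 18.1750 * 1.4140 * 0.5642 = 14.5007 kJ/K

14.5007 kJ/K


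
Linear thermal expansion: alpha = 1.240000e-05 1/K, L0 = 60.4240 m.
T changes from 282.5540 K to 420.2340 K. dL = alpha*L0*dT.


dT = 137.6800 K
dL = 1.240000e-05 * 60.4240 * 137.6800 = 0.103158 m
L_final = 60.527158 m

dL = 0.103158 m


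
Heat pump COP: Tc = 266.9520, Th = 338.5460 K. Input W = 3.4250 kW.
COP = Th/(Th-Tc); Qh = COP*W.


COP = 338.5460 / 71.5940 = 4.7287
Qh = 4.7287 * 3.4250 = 16.1958 kW

COP = 4.7287, Qh = 16.1958 kW


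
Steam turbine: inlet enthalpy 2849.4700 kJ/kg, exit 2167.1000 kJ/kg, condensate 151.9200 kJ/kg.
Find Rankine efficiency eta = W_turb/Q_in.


W = 682.3700 kJ/kg
Q_in = 2697.5500 kJ/kg
eta = 0.2530 = 25.2959%

eta = 25.2959%


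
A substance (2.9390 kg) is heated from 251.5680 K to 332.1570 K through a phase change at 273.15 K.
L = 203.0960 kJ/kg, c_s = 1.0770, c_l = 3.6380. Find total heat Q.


Q1 (sensible, solid) = 2.9390 * 1.0770 * 21.5820 = 68.3136 kJ
Q2 (latent) = 2.9390 * 203.0960 = 596.8991 kJ
Q3 (sensible, liquid) = 2.9390 * 3.6380 * 59.0070 = 630.9077 kJ
Q_total = 1296.1204 kJ

1296.1204 kJ


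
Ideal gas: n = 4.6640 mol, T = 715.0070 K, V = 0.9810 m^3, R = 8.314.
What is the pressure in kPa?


P = nRT/V = 4.6640 * 8.314 * 715.0070 / 0.9810
= 27725.4661 / 0.9810 = 28262.4527 Pa = 28.2625 kPa

28.2625 kPa


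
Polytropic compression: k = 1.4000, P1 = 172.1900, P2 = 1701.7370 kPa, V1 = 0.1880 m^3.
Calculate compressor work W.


(k-1)/k = 0.2857
(P2/P1)^exp = 1.9242
W = 3.5000 * 172.1900 * 0.1880 * (1.9242 - 1) = 104.7141 kJ

104.7141 kJ


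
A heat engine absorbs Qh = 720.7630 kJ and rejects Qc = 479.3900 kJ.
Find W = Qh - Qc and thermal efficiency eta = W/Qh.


W = 720.7630 - 479.3900 = 241.3730 kJ
eta = 241.3730 / 720.7630 = 0.3349 = 33.4885%

W = 241.3730 kJ, eta = 33.4885%


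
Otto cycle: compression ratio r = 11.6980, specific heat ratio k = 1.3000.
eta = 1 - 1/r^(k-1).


r^(k-1) = 2.0914
eta = 1 - 1/2.0914 = 0.5218 = 52.1847%

52.1847%


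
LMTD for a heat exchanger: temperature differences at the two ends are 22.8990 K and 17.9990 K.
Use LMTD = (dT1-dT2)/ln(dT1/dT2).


dT1/dT2 = 1.2722
ln(dT1/dT2) = 0.2408
LMTD = 4.9000 / 0.2408 = 20.3508 K

20.3508 K


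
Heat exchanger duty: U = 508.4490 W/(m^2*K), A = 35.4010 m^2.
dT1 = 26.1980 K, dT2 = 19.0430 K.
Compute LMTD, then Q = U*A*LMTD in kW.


LMTD = 22.4306 K
Q = 508.4490 * 35.4010 * 22.4306 = 403742.3975 W = 403.7424 kW

403.7424 kW


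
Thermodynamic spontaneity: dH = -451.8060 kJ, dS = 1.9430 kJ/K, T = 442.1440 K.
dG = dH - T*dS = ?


T*dS = 442.1440 * 1.9430 = 859.0858 kJ
dG = -451.8060 - 859.0858 = -1310.8918 kJ (spontaneous)

dG = -1310.8918 kJ, spontaneous


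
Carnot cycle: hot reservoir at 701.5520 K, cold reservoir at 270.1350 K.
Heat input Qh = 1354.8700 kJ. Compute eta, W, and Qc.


eta = 1 - 270.1350/701.5520 = 0.6149
W = 0.6149 * 1354.8700 = 833.1727 kJ
Qc = 1354.8700 - 833.1727 = 521.6973 kJ

eta = 61.4947%, W = 833.1727 kJ, Qc = 521.6973 kJ


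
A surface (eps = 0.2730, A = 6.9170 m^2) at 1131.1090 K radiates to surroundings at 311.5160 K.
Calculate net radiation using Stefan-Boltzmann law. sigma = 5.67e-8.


T^4 = 1.6369e+12
Tsurr^4 = 9.4172e+09
Q = 0.2730 * 5.67e-8 * 6.9170 * 1.6275e+12 = 174251.1085 W

174251.1085 W


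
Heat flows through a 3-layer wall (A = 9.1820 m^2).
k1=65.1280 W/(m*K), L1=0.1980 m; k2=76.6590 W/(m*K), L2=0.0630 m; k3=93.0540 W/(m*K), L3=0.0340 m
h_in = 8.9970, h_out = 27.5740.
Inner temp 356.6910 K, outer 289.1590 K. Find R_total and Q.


R_conv_in = 1/(8.9970*9.1820) = 0.0121
R_1 = 0.1980/(65.1280*9.1820) = 0.0003
R_2 = 0.0630/(76.6590*9.1820) = 8.9504e-05
R_3 = 0.0340/(93.0540*9.1820) = 3.9793e-05
R_conv_out = 1/(27.5740*9.1820) = 0.0039
R_total = 0.0165 K/W
Q = 67.5320 / 0.0165 = 4089.1083 W

R_total = 0.0165 K/W, Q = 4089.1083 W


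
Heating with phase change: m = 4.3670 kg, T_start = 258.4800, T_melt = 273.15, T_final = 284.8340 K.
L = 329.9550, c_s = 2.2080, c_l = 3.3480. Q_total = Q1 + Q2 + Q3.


Q1 (sensible, solid) = 4.3670 * 2.2080 * 14.6700 = 141.4531 kJ
Q2 (latent) = 4.3670 * 329.9550 = 1440.9135 kJ
Q3 (sensible, liquid) = 4.3670 * 3.3480 * 11.6840 = 170.8284 kJ
Q_total = 1753.1950 kJ

1753.1950 kJ


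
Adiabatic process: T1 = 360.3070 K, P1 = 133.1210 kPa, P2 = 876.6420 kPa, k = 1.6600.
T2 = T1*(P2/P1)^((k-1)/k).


(k-1)/k = 0.3976
(P2/P1)^exp = 2.1157
T2 = 360.3070 * 2.1157 = 762.3081 K

762.3081 K


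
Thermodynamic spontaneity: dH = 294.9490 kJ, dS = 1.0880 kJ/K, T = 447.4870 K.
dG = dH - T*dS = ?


T*dS = 447.4870 * 1.0880 = 486.8659 kJ
dG = 294.9490 - 486.8659 = -191.9169 kJ (spontaneous)

dG = -191.9169 kJ, spontaneous


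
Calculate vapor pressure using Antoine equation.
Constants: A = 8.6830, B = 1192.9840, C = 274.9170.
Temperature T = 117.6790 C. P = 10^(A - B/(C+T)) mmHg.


C+T = 392.5960
B/(C+T) = 3.0387
log10(P) = 8.6830 - 3.0387 = 5.6443
P = 10^5.6443 = 440852.7391 mmHg

440852.7391 mmHg


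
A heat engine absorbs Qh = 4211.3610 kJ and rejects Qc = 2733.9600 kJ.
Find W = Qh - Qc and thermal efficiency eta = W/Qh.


W = 4211.3610 - 2733.9600 = 1477.4010 kJ
eta = 1477.4010 / 4211.3610 = 0.3508 = 35.0813%

W = 1477.4010 kJ, eta = 35.0813%


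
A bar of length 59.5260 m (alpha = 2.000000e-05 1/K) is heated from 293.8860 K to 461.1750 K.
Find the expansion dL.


dT = 167.2890 K
dL = 2.000000e-05 * 59.5260 * 167.2890 = 0.199161 m
L_final = 59.725161 m

dL = 0.199161 m


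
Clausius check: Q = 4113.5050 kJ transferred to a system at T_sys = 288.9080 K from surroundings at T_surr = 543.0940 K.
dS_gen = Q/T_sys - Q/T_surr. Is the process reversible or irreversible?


dS_sys = 4113.5050/288.9080 = 14.2381 kJ/K
dS_surr = -4113.5050/543.0940 = -7.5742 kJ/K
dS_gen = 14.2381 - 7.5742 = 6.6639 kJ/K (irreversible)

dS_gen = 6.6639 kJ/K, irreversible
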